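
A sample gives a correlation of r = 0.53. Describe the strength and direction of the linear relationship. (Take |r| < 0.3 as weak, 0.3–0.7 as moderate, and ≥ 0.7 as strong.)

r = 0.53 > 0 so the relationship is positive.
|r| = 0.53, which falls in the moderate range.

moderate positive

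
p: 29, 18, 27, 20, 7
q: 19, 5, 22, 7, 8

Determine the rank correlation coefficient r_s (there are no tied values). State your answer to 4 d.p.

0.6000

Rank p: 5, 2, 4, 3, 1
Rank q: 4, 1, 5, 2, 3
d = rank(p) − rank(q): 1, 1, -1, 1, -2; Σd² = 8
ρ = 1 − 6Σd² / [n(n²−1)] = 1 − 6×8 / (5×24) = 1 − 48/120 ≈ 0.6000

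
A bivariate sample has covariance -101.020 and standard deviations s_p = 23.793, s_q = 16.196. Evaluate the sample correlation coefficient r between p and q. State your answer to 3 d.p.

r = Cov(p,q) / (s_p · s_q) = -101.020 / (23.793 × 16.196)
  = -101.020 / 385.3514 ≈ -0.262

-0.262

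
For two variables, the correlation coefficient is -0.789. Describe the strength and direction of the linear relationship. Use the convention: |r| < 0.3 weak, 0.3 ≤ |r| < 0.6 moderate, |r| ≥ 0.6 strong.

r = -0.789 < 0 so the relationship is negative.
|r| = 0.789, which falls in the strong range.

strong negative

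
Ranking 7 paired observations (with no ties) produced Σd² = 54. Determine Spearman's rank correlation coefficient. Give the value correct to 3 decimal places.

ρ = 1 − 6Σd² / [n(n²−1)] = 1 − 6×54 / (7×48)
  = 1 − 324/336 = 1 − 0.9643 ≈ 0.036

0.036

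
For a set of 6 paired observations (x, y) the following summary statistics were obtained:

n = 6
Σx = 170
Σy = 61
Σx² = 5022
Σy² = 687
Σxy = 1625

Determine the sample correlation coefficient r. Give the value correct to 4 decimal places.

r = (nΣxy − ΣxΣy) / √[(nΣx² − (Σx)²)(nΣy² − (Σy)²)]
Numerator: 6×1625 − 170×61 = -620
Denominator: √[(30132 − 28900)(4122 − 3721)] = √[1232 × 401] = 702.8741
r = -620 / 702.8741 ≈ -0.8821

-0.8821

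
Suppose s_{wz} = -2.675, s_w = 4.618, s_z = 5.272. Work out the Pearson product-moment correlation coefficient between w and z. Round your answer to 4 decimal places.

-0.1099

r = Cov(w,z) / (s_w · s_z) = -2.675 / (4.618 × 5.272)
  = -2.675 / 24.3461 ≈ -0.1099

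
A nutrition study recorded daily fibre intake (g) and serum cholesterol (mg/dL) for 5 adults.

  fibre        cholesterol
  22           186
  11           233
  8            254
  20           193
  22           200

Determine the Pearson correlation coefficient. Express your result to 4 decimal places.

n = 5, Σx = 83, Σy = 1066, Σx² = 1553, Σy² = 230650, Σxy = 16947
nΣxy − ΣxΣy = 84735 − 88478 = -3743
nΣx² − (Σx)² = 7765 − 6889 = 876; nΣy² − (Σy)² = 1153250 − 1136356 = 16894
r = -3743 / √(876 × 16894) = -3743 / 3846.9656 ≈ -0.9730

-0.9730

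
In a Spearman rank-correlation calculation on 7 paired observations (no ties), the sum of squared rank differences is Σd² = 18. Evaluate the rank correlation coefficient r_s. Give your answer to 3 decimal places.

0.679

ρ = 1 − 6Σd² / [n(n²−1)] = 1 − 6×18 / (7×48)
  = 1 − 108/336 = 1 − 0.3214 ≈ 0.679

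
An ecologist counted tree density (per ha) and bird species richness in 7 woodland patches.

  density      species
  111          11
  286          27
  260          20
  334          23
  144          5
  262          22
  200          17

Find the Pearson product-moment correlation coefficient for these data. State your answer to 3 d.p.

n = 7, Σx = 1597, Σy = 125, Σx² = 402653, Σy² = 2577, Σxy = 31709
nΣxy − ΣxΣy = 221963 − 199625 = 22338
nΣx² − (Σx)² = 2818571 − 2550409 = 268162; nΣy² − (Σy)² = 18039 − 15625 = 2414
r = 22338 / √(268162 × 2414) = 22338 / 25442.9375 ≈ 0.878

0.878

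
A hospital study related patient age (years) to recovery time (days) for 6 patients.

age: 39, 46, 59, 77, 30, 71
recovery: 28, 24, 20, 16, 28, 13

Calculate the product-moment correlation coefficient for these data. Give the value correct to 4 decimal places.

n = 6, Σx = 322, Σy = 129, Σx² = 18988, Σy² = 2969, Σxy = 6371
nΣxy − ΣxΣy = 38226 − 41538 = -3312
nΣx² − (Σx)² = 113928 − 103684 = 10244; nΣy² − (Σy)² = 17814 − 16641 = 1173
r = -3312 / √(10244 × 1173) = -3312 / 3466.4408 ≈ -0.9554

-0.9554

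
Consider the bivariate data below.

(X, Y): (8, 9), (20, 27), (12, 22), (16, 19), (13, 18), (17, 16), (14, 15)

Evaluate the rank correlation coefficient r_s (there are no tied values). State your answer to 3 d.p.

0.464

Rank X: 1, 7, 2, 5, 3, 6, 4
Rank Y: 1, 7, 6, 5, 4, 3, 2
d = rank(X) − rank(Y): 0, 0, -4, 0, -1, 3, 2; Σd² = 30
ρ = 1 − 6Σd² / [n(n²−1)] = 1 − 6×30 / (7×48) = 1 − 180/336 ≈ 0.464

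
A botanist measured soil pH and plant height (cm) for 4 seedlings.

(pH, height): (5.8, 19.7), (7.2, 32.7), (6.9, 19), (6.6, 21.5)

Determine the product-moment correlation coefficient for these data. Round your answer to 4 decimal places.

n = 4, Σx = 26.5, Σy = 92.9, Σx² = 176.65, Σy² = 2280.63, Σxy = 622.7
nΣxy − ΣxΣy = 2490.8 − 2461.85 = 28.95
nΣx² − (Σx)² = 706.6 − 702.25 = 4.35; nΣy² − (Σy)² = 9122.52 − 8630.41 = 492.11
r = 28.95 / √(4.35 × 492.11) = 28.95 / 46.2675 ≈ 0.6257

0.6257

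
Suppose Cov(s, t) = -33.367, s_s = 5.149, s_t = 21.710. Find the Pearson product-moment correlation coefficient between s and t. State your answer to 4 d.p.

r = Cov(s,t) / (s_s · s_t) = -33.367 / (5.149 × 21.710)
  = -33.367 / 111.7848 ≈ -0.2985

-0.2985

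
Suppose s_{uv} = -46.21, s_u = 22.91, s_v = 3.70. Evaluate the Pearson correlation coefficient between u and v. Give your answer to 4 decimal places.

-0.5451

r = Cov(u,v) / (s_u · s_v) = -46.21 / (22.91 × 3.70)
  = -46.21 / 84.7670 ≈ -0.5451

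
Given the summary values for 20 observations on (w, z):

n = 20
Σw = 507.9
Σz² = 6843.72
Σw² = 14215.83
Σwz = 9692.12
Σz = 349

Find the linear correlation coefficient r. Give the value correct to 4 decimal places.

r = (nΣwz − ΣwΣz) / √[(nΣw² − (Σw)²)(nΣz² − (Σz)²)]
Numerator: 20×9692.12 − 507.9×349 = 16585.3
Denominator: √[(284316.6 − 257962.41)(136874.4 − 121801)] = √[26354.19 × 15073.4] = 19931.0624
r = 16585.3 / 19931.0624 ≈ 0.8321

0.8321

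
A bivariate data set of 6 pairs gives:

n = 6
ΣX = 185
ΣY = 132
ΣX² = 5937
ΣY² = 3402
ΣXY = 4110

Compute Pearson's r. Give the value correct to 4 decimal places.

r = (nΣXY − ΣXΣY) / √[(nΣX² − (ΣX)²)(nΣY² − (ΣY)²)]
Numerator: 6×4110 − 185×132 = 240
Denominator: √[(35622 − 34225)(20412 − 17424)] = √[1397 × 2988] = 2043.0947
r = 240 / 2043.0947 ≈ 0.1175

0.1175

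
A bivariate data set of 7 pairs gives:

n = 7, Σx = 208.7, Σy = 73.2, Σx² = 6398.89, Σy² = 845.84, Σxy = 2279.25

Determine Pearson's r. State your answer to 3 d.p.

r = (nΣxy − ΣxΣy) / √[(nΣx² − (Σx)²)(nΣy² − (Σy)²)]
Numerator: 7×2279.25 − 208.7×73.2 = 677.91
Denominator: √[(44792.23 − 43555.69)(5920.88 − 5358.24)] = √[1236.54 × 562.64] = 834.1024
r = 677.91 / 834.1024 ≈ 0.813

0.813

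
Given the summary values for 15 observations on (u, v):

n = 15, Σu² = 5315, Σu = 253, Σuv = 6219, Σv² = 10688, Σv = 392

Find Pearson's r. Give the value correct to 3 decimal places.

-0.576

r = (nΣuv − ΣuΣv) / √[(nΣu² − (Σu)²)(nΣv² − (Σv)²)]
Numerator: 15×6219 − 253×392 = -5891
Denominator: √[(79725 − 64009)(160320 − 153664)] = √[15716 × 6656] = 10227.6926
r = -5891 / 10227.6926 ≈ -0.576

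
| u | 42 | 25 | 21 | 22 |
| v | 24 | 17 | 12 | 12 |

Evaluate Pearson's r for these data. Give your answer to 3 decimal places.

0.966

n = 4, Σu = 110, Σv = 65, Σu² = 3314, Σv² = 1153, Σuv = 1949
nΣuv − ΣuΣv = 7796 − 7150 = 646
nΣu² − (Σu)² = 13256 − 12100 = 1156; nΣv² − (Σv)² = 4612 − 4225 = 387
r = 646 / √(1156 × 387) = 646 / 668.8587 ≈ 0.966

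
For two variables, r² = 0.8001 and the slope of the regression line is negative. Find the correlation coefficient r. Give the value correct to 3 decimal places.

-0.894

|r| = √0.8001 = 0.894
The association is negative, so r = −0.894.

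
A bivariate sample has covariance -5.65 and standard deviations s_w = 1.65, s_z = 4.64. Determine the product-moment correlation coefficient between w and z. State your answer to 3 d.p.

-0.738

r = Cov(w,z) / (s_w · s_z) = -5.65 / (1.65 × 4.64)
  = -5.65 / 7.6560 ≈ -0.738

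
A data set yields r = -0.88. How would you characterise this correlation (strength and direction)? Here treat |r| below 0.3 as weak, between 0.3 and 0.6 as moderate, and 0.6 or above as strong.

r = -0.88 < 0 so the relationship is negative.
|r| = 0.88, which falls in the strong range.

strong negative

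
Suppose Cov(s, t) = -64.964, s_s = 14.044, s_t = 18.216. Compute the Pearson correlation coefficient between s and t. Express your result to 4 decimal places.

r = Cov(s,t) / (s_s · s_t) = -64.964 / (14.044 × 18.216)
  = -64.964 / 255.8255 ≈ -0.2539

-0.2539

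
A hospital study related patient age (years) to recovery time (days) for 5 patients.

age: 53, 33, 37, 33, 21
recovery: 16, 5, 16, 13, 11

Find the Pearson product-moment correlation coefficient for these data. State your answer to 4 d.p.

0.5035

n = 5, Σx = 177, Σy = 61, Σx² = 6797, Σy² = 827, Σxy = 2265
nΣxy − ΣxΣy = 11325 − 10797 = 528
nΣx² − (Σx)² = 33985 − 31329 = 2656; nΣy² − (Σy)² = 4135 − 3721 = 414
r = 528 / √(2656 × 414) = 528 / 1048.6105 ≈ 0.5035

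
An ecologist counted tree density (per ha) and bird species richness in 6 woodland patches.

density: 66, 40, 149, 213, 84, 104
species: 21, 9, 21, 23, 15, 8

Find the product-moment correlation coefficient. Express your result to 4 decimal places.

0.6161

n = 6, Σx = 656, Σy = 97, Σx² = 91398, Σy² = 1781, Σxy = 11866
nΣxy − ΣxΣy = 71196 − 63632 = 7564
nΣx² − (Σx)² = 548388 − 430336 = 118052; nΣy² − (Σy)² = 10686 − 9409 = 1277
r = 7564 / √(118052 × 1277) = 7564 / 12278.1271 ≈ 0.6161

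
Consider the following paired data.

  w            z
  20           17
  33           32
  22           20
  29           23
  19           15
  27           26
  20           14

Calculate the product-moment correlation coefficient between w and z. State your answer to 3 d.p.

0.951

n = 7, Σw = 170, Σz = 147, Σw² = 4304, Σz² = 3339, Σwz = 3770
nΣwz − ΣwΣz = 26390 − 24990 = 1400
nΣw² − (Σw)² = 30128 − 28900 = 1228; nΣz² − (Σz)² = 23373 − 21609 = 1764
r = 1400 / √(1228 × 1764) = 1400 / 1471.7989 ≈ 0.951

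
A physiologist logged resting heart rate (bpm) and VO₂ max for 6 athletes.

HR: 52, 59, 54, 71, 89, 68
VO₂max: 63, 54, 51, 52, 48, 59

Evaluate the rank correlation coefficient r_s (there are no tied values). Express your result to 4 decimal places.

-0.6000

Rank HR: 1, 3, 2, 5, 6, 4
Rank VO₂max: 6, 4, 2, 3, 1, 5
d = rank(HR) − rank(VO₂max): -5, -1, 0, 2, 5, -1; Σd² = 56
ρ = 1 − 6Σd² / [n(n²−1)] = 1 − 6×56 / (6×35) = 1 − 336/210 ≈ -0.6000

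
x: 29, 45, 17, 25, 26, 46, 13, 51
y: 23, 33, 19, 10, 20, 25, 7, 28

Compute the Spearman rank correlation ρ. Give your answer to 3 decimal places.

0.905

Rank x: 5, 6, 2, 3, 4, 7, 1, 8
Rank y: 5, 8, 3, 2, 4, 6, 1, 7
d = rank(x) − rank(y): 0, -2, -1, 1, 0, 1, 0, 1; Σd² = 8
ρ = 1 − 6Σd² / [n(n²−1)] = 1 − 6×8 / (8×63) = 1 − 48/504 ≈ 0.905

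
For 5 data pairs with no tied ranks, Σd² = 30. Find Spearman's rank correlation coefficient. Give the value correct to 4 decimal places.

-0.5000

ρ = 1 − 6Σd² / [n(n²−1)] = 1 − 6×30 / (5×24)
  = 1 − 180/120 = 1 − 1.50000 ≈ -0.5000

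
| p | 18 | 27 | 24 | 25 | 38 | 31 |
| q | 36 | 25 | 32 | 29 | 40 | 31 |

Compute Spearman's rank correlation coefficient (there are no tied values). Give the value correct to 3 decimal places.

Rank p: 1, 4, 2, 3, 6, 5
Rank q: 5, 1, 4, 2, 6, 3
d = rank(p) − rank(q): -4, 3, -2, 1, 0, 2; Σd² = 34
ρ = 1 − 6Σd² / [n(n²−1)] = 1 − 6×34 / (6×35) = 1 − 204/210 ≈ 0.029

0.029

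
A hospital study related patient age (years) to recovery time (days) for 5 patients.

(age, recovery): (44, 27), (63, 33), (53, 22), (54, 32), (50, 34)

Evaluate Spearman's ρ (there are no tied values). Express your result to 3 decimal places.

0.200

Rank age: 1, 5, 3, 4, 2
Rank recovery: 2, 4, 1, 3, 5
d = rank(age) − rank(recovery): -1, 1, 2, 1, -3; Σd² = 16
ρ = 1 − 6Σd² / [n(n²−1)] = 1 − 6×16 / (5×24) = 1 − 96/120 ≈ 0.200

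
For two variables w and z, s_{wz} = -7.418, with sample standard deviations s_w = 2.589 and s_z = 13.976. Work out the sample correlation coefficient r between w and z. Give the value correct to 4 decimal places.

-0.2050

r = Cov(w,z) / (s_w · s_z) = -7.418 / (2.589 × 13.976)
  = -7.418 / 36.1839 ≈ -0.2050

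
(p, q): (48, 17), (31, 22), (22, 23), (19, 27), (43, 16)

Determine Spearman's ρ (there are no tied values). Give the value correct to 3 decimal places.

-0.900

Rank p: 5, 3, 2, 1, 4
Rank q: 2, 3, 4, 5, 1
d = rank(p) − rank(q): 3, 0, -2, -4, 3; Σd² = 38
ρ = 1 − 6Σd² / [n(n²−1)] = 1 − 6×38 / (5×24) = 1 − 228/120 ≈ -0.900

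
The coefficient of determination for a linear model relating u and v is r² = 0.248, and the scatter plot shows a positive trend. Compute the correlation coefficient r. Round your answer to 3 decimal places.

|r| = √0.248 = 0.498
The association is positive, so r = 0.498.

0.498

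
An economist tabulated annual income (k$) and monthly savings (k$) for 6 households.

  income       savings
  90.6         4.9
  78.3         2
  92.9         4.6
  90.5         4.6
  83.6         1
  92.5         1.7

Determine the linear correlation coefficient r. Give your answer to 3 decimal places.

0.575

n = 6, Σx = 528.4, Σy = 18.8, Σx² = 46705.12, Σy² = 74.22, Σxy = 1685.03
nΣxy − ΣxΣy = 10110.18 − 9933.92 = 176.26
nΣx² − (Σx)² = 280230.72 − 279206.56 = 1024.16; nΣy² − (Σy)² = 445.32 − 353.44 = 91.88
r = 176.26 / √(1024.16 × 91.88) = 176.26 / 306.7569 ≈ 0.575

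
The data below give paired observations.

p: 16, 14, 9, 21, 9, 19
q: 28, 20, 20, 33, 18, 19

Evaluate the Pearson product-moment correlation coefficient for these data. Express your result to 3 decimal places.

0.659

n = 6, Σp = 88, Σq = 138, Σp² = 1416, Σq² = 3358, Σpq = 2124
nΣpq − ΣpΣq = 12744 − 12144 = 600
nΣp² − (Σp)² = 8496 − 7744 = 752; nΣq² − (Σq)² = 20148 − 19044 = 1104
r = 600 / √(752 × 1104) = 600 / 911.1575 ≈ 0.659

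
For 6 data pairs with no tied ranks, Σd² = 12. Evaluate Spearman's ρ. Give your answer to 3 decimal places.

ρ = 1 − 6Σd² / [n(n²−1)] = 1 − 6×12 / (6×35)
  = 1 − 72/210 = 1 − 0.3429 ≈ 0.657

0.657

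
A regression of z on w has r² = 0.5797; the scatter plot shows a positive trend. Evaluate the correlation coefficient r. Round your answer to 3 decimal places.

|r| = √0.5797 = 0.761
The association is positive, so r = 0.761.

0.761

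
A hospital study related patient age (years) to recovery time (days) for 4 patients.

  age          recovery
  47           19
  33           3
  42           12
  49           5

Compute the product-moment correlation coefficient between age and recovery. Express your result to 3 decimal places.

0.474

n = 4, Σx = 171, Σy = 39, Σx² = 7463, Σy² = 539, Σxy = 1741
nΣxy − ΣxΣy = 6964 − 6669 = 295
nΣx² − (Σx)² = 29852 − 29241 = 611; nΣy² − (Σy)² = 2156 − 1521 = 635
r = 295 / √(611 × 635) = 295 / 622.8844 ≈ 0.474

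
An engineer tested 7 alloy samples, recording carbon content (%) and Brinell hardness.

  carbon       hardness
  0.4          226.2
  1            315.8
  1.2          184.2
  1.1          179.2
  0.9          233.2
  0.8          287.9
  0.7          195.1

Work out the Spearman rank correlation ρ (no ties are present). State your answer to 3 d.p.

Rank carbon: 1, 5, 7, 6, 4, 3, 2
Rank hardness: 4, 7, 2, 1, 5, 6, 3
d = rank(carbon) − rank(hardness): -3, -2, 5, 5, -1, -3, -1; Σd² = 74
ρ = 1 − 6Σd² / [n(n²−1)] = 1 − 6×74 / (7×48) = 1 − 444/336 ≈ -0.321

-0.321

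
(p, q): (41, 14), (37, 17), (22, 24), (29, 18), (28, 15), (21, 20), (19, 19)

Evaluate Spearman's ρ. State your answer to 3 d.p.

Rank p: 7, 6, 3, 5, 4, 2, 1
Rank q: 1, 3, 7, 4, 2, 6, 5
d = rank(p) − rank(q): 6, 3, -4, 1, 2, -4, -4; Σd² = 98
ρ = 1 − 6Σd² / [n(n²−1)] = 1 − 6×98 / (7×48) = 1 − 588/336 ≈ -0.750

-0.750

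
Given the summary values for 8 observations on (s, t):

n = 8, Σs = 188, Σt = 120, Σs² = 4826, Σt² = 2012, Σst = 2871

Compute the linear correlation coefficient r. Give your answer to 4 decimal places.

r = (nΣst − ΣsΣt) / √[(nΣs² − (Σs)²)(nΣt² − (Σt)²)]
Numerator: 8×2871 − 188×120 = 408
Denominator: √[(38608 − 35344)(16096 − 14400)] = √[3264 × 1696] = 2352.8162
r = 408 / 2352.8162 ≈ 0.1734

0.1734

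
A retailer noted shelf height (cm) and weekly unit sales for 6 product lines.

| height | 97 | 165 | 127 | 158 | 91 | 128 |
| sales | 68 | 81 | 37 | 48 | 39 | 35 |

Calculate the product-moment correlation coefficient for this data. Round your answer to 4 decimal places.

n = 6, Σx = 766, Σy = 308, Σx² = 102392, Σy² = 17604, Σxy = 40273
nΣxy − ΣxΣy = 241638 − 235928 = 5710
nΣx² − (Σx)² = 614352 − 586756 = 27596; nΣy² − (Σy)² = 105624 − 94864 = 10760
r = 5710 / √(27596 × 10760) = 5710 / 17231.7428 ≈ 0.3314

0.3314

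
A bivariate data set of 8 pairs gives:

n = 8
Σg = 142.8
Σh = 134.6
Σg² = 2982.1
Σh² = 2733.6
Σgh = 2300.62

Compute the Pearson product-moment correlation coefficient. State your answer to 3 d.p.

-0.226

r = (nΣgh − ΣgΣh) / √[(nΣg² − (Σg)²)(nΣh² − (Σh)²)]
Numerator: 8×2300.62 − 142.8×134.6 = -815.92
Denominator: √[(23856.8 − 20391.84)(21868.8 − 18117.16)] = √[3464.96 × 3751.64] = 3605.4518
r = -815.92 / 3605.4518 ≈ -0.226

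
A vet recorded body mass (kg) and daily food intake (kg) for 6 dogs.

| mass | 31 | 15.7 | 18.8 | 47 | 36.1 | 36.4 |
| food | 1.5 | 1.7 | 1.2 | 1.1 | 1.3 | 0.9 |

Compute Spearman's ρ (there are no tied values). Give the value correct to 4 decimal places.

-0.7714

Rank mass: 3, 1, 2, 6, 4, 5
Rank food: 5, 6, 3, 2, 4, 1
d = rank(mass) − rank(food): -2, -5, -1, 4, 0, 4; Σd² = 62
ρ = 1 − 6Σd² / [n(n²−1)] = 1 − 6×62 / (6×35) = 1 − 372/210 ≈ -0.7714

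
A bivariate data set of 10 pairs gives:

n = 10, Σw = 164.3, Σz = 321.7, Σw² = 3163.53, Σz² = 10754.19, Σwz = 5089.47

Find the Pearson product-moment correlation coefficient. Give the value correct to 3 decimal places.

r = (nΣwz − ΣwΣz) / √[(nΣw² − (Σw)²)(nΣz² − (Σz)²)]
Numerator: 10×5089.47 − 164.3×321.7 = -1960.61
Denominator: √[(31635.3 − 26994.49)(107541.9 − 103490.89)] = √[4640.81 × 4051.01] = 4335.8930
r = -1960.61 / 4335.8930 ≈ -0.452

-0.452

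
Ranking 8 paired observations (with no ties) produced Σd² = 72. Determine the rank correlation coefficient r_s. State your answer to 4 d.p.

ρ = 1 − 6Σd² / [n(n²−1)] = 1 − 6×72 / (8×63)
  = 1 − 432/504 = 1 − 0.85714 ≈ 0.1429

0.1429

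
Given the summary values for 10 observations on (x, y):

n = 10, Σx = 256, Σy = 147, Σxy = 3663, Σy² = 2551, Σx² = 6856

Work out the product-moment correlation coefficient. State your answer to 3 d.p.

-0.292

r = (nΣxy − ΣxΣy) / √[(nΣx² − (Σx)²)(nΣy² − (Σy)²)]
Numerator: 10×3663 − 256×147 = -1002
Denominator: √[(68560 − 65536)(25510 − 21609)] = √[3024 × 3901] = 3434.6214
r = -1002 / 3434.6214 ≈ -0.292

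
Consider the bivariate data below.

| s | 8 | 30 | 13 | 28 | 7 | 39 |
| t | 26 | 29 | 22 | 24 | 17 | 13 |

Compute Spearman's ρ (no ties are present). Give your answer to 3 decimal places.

-0.029

Rank s: 2, 5, 3, 4, 1, 6
Rank t: 5, 6, 3, 4, 2, 1
d = rank(s) − rank(t): -3, -1, 0, 0, -1, 5; Σd² = 36
ρ = 1 − 6Σd² / [n(n²−1)] = 1 − 6×36 / (6×35) = 1 − 216/210 ≈ -0.029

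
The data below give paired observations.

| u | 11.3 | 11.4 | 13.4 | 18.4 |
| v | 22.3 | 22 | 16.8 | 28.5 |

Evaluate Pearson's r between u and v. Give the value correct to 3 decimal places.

0.660

n = 4, Σu = 54.5, Σv = 89.6, Σu² = 775.77, Σv² = 2075.78, Σuv = 1252.31
nΣuv − ΣuΣv = 5009.24 − 4883.2 = 126.04
nΣu² − (Σu)² = 3103.08 − 2970.25 = 132.83; nΣv² − (Σv)² = 8303.12 − 8028.16 = 274.96
r = 126.04 / √(132.83 × 274.96) = 126.04 / 191.1098 ≈ 0.660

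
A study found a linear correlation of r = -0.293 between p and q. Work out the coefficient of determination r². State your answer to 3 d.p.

0.086

r² = (-0.293)² = 0.086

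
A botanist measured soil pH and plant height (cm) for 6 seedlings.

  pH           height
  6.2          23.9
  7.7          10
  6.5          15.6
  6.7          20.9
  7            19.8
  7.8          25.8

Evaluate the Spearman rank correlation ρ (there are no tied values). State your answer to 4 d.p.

0.0286

Rank pH: 1, 5, 2, 3, 4, 6
Rank height: 5, 1, 2, 4, 3, 6
d = rank(pH) − rank(height): -4, 4, 0, -1, 1, 0; Σd² = 34
ρ = 1 − 6Σd² / [n(n²−1)] = 1 − 6×34 / (6×35) = 1 − 204/210 ≈ 0.0286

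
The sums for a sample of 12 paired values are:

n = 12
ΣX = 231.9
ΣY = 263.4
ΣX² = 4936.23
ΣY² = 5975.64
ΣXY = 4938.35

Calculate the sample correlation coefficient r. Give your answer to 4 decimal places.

-0.5112

r = (nΣXY − ΣXΣY) / √[(nΣX² − (ΣX)²)(nΣY² − (ΣY)²)]
Numerator: 12×4938.35 − 231.9×263.4 = -1822.26
Denominator: √[(59234.76 − 53777.61)(71707.68 − 69379.56)] = √[5457.15 × 2328.12] = 3564.3934
r = -1822.26 / 3564.3934 ≈ -0.5112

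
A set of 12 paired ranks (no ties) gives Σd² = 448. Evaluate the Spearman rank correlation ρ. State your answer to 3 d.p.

-0.566

ρ = 1 − 6Σd² / [n(n²−1)] = 1 − 6×448 / (12×143)
  = 1 − 2688/1716 = 1 − 1.5664 ≈ -0.566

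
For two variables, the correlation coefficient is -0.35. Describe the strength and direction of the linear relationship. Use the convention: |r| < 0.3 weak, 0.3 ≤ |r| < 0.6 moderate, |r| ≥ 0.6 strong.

moderate negative

r = -0.35 < 0 so the relationship is negative.
|r| = 0.35, which falls in the moderate range.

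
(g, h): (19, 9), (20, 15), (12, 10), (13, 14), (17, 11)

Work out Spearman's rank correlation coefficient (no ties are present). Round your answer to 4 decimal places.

Rank g: 4, 5, 1, 2, 3
Rank h: 1, 5, 2, 4, 3
d = rank(g) − rank(h): 3, 0, -1, -2, 0; Σd² = 14
ρ = 1 − 6Σd² / [n(n²−1)] = 1 − 6×14 / (5×24) = 1 − 84/120 ≈ 0.3000

0.3000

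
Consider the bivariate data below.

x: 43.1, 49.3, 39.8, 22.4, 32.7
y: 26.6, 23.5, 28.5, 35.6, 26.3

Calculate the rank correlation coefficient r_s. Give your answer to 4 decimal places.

Rank x: 4, 5, 3, 1, 2
Rank y: 3, 1, 4, 5, 2
d = rank(x) − rank(y): 1, 4, -1, -4, 0; Σd² = 34
ρ = 1 − 6Σd² / [n(n²−1)] = 1 − 6×34 / (5×24) = 1 − 204/120 ≈ -0.7000

-0.7000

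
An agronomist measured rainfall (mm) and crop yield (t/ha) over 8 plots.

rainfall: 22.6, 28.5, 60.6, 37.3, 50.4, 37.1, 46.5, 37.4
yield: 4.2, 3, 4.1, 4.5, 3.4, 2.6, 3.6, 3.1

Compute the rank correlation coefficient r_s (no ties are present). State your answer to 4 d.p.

Rank rainfall: 1, 2, 8, 4, 7, 3, 6, 5
Rank yield: 7, 2, 6, 8, 4, 1, 5, 3
d = rank(rainfall) − rank(yield): -6, 0, 2, -4, 3, 2, 1, 2; Σd² = 74
ρ = 1 − 6Σd² / [n(n²−1)] = 1 − 6×74 / (8×63) = 1 − 444/504 ≈ 0.1190

0.1190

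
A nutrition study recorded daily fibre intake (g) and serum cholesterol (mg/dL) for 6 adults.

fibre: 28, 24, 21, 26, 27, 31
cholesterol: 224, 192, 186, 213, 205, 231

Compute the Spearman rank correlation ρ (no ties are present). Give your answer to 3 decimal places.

0.943

Rank fibre: 5, 2, 1, 3, 4, 6
Rank cholesterol: 5, 2, 1, 4, 3, 6
d = rank(fibre) − rank(cholesterol): 0, 0, 0, -1, 1, 0; Σd² = 2
ρ = 1 − 6Σd² / [n(n²−1)] = 1 − 6×2 / (6×35) = 1 − 12/210 ≈ 0.943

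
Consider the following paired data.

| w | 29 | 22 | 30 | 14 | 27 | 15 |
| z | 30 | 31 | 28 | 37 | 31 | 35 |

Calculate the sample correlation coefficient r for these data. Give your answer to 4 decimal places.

n = 6, Σw = 137, Σz = 192, Σw² = 3375, Σz² = 6200, Σwz = 4272
nΣwz − ΣwΣz = 25632 − 26304 = -672
nΣw² − (Σw)² = 20250 − 18769 = 1481; nΣz² − (Σz)² = 37200 − 36864 = 336
r = -672 / √(1481 × 336) = -672 / 705.4190 ≈ -0.9526

-0.9526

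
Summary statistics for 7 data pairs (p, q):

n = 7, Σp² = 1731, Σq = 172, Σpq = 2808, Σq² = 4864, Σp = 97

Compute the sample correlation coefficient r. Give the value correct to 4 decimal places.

r = (nΣpq − ΣpΣq) / √[(nΣp² − (Σp)²)(nΣq² − (Σq)²)]
Numerator: 7×2808 − 97×172 = 2972
Denominator: √[(12117 − 9409)(34048 − 29584)] = √[2708 × 4464] = 3476.8538
r = 2972 / 3476.8538 ≈ 0.8548

0.8548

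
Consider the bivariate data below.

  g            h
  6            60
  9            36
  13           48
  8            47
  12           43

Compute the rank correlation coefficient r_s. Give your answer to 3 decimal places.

Rank g: 1, 3, 5, 2, 4
Rank h: 5, 1, 4, 3, 2
d = rank(g) − rank(h): -4, 2, 1, -1, 2; Σd² = 26
ρ = 1 − 6Σd² / [n(n²−1)] = 1 − 6×26 / (5×24) = 1 − 156/120 ≈ -0.300

-0.300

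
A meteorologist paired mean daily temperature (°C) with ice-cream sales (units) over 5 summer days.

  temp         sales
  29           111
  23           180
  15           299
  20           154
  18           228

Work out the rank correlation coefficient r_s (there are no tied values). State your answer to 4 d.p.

-0.9000

Rank temp: 5, 4, 1, 3, 2
Rank sales: 1, 3, 5, 2, 4
d = rank(temp) − rank(sales): 4, 1, -4, 1, -2; Σd² = 38
ρ = 1 − 6Σd² / [n(n²−1)] = 1 − 6×38 / (5×24) = 1 − 228/120 ≈ -0.9000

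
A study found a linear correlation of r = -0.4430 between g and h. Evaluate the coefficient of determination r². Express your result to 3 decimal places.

0.196

r² = (-0.4430)² = 0.196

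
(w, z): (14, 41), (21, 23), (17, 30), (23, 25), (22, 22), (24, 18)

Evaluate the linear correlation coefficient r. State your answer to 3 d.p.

-0.946

n = 6, Σw = 121, Σz = 159, Σw² = 2515, Σz² = 4543, Σwz = 3058
nΣwz − ΣwΣz = 18348 − 19239 = -891
nΣw² − (Σw)² = 15090 − 14641 = 449; nΣz² − (Σz)² = 27258 − 25281 = 1977
r = -891 / √(449 × 1977) = -891 / 942.1640 ≈ -0.946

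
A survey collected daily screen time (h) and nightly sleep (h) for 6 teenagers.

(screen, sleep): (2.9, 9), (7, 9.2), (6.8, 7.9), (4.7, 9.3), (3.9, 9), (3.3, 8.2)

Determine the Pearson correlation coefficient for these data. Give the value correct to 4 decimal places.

n = 6, Σx = 28.6, Σy = 52.6, Σx² = 151.84, Σy² = 462.78, Σxy = 250.09
nΣxy − ΣxΣy = 1500.54 − 1504.36 = -3.82
nΣx² − (Σx)² = 911.04 − 817.96 = 93.08; nΣy² − (Σy)² = 2776.68 − 2766.76 = 9.92
r = -3.82 / √(93.08 × 9.92) = -3.82 / 30.3867 ≈ -0.1257

-0.1257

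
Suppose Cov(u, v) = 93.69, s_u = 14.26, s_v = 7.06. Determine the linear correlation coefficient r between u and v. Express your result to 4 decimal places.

r = Cov(u,v) / (s_u · s_v) = 93.69 / (14.26 × 7.06)
  = 93.69 / 100.6756 ≈ 0.9306

0.9306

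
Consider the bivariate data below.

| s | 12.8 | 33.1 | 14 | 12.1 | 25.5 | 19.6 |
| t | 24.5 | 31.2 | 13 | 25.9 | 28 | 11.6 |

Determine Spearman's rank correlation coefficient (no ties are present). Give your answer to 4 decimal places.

0.4286

Rank s: 2, 6, 3, 1, 5, 4
Rank t: 3, 6, 2, 4, 5, 1
d = rank(s) − rank(t): -1, 0, 1, -3, 0, 3; Σd² = 20
ρ = 1 − 6Σd² / [n(n²−1)] = 1 − 6×20 / (6×35) = 1 − 120/210 ≈ 0.4286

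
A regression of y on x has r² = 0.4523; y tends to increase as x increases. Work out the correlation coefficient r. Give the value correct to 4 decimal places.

|r| = √0.4523 = 0.6725
The association is positive, so r = 0.6725.

0.6725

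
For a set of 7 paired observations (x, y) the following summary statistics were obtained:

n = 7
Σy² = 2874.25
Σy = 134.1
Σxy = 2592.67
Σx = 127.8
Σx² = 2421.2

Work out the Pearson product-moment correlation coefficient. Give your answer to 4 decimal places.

0.8812

r = (nΣxy − ΣxΣy) / √[(nΣx² − (Σx)²)(nΣy² − (Σy)²)]
Numerator: 7×2592.67 − 127.8×134.1 = 1010.71
Denominator: √[(16948.4 − 16332.84)(20119.75 − 17982.81)] = √[615.56 × 2136.94] = 1146.9153
r = 1010.71 / 1146.9153 ≈ 0.8812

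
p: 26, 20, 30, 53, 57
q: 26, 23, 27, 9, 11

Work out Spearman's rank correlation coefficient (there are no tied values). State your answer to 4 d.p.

-0.5000

Rank p: 2, 1, 3, 4, 5
Rank q: 4, 3, 5, 1, 2
d = rank(p) − rank(q): -2, -2, -2, 3, 3; Σd² = 30
ρ = 1 − 6Σd² / [n(n²−1)] = 1 − 6×30 / (5×24) = 1 − 180/120 ≈ -0.5000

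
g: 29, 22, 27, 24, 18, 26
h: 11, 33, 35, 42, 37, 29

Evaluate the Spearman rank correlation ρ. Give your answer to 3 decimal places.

Rank g: 6, 2, 5, 3, 1, 4
Rank h: 1, 3, 4, 6, 5, 2
d = rank(g) − rank(h): 5, -1, 1, -3, -4, 2; Σd² = 56
ρ = 1 − 6Σd² / [n(n²−1)] = 1 − 6×56 / (6×35) = 1 − 336/210 ≈ -0.600

-0.600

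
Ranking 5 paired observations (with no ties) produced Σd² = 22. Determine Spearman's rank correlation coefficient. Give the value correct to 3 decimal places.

ρ = 1 − 6Σd² / [n(n²−1)] = 1 − 6×22 / (5×24)
  = 1 − 132/120 = 1 − 1.1000 ≈ -0.100

-0.100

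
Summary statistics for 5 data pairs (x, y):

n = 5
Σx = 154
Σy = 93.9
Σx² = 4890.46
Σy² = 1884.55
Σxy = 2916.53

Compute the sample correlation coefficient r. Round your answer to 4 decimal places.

0.1828

r = (nΣxy − ΣxΣy) / √[(nΣx² − (Σx)²)(nΣy² − (Σy)²)]
Numerator: 5×2916.53 − 154×93.9 = 122.05
Denominator: √[(24452.3 − 23716)(9422.75 − 8817.21)] = √[736.3 × 605.54] = 667.7268
r = 122.05 / 667.7268 ≈ 0.1828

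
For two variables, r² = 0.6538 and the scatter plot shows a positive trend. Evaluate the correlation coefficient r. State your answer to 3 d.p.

|r| = √0.6538 = 0.809
The association is positive, so r = 0.809.

0.809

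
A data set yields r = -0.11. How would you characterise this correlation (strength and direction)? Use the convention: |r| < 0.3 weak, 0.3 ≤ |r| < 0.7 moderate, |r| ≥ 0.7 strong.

weak negative

r = -0.11 < 0 so the relationship is negative.
|r| = 0.11, which falls in the weak range.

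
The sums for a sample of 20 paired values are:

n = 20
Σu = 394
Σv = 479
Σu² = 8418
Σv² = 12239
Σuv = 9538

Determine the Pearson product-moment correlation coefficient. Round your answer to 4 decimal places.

0.1434

r = (nΣuv − ΣuΣv) / √[(nΣu² − (Σu)²)(nΣv² − (Σv)²)]
Numerator: 20×9538 − 394×479 = 2034
Denominator: √[(168360 − 155236)(244780 − 229441)] = √[13124 × 15339] = 14188.3416
r = 2034 / 14188.3416 ≈ 0.1434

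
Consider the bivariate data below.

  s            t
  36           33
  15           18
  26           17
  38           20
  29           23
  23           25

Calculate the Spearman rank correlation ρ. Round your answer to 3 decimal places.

Rank s: 5, 1, 3, 6, 4, 2
Rank t: 6, 2, 1, 3, 4, 5
d = rank(s) − rank(t): -1, -1, 2, 3, 0, -3; Σd² = 24
ρ = 1 − 6Σd² / [n(n²−1)] = 1 − 6×24 / (6×35) = 1 − 144/210 ≈ 0.314

0.314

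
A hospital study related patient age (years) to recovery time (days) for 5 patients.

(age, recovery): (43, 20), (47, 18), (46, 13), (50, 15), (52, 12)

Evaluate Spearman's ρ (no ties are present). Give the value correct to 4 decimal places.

Rank age: 1, 3, 2, 4, 5
Rank recovery: 5, 4, 2, 3, 1
d = rank(age) − rank(recovery): -4, -1, 0, 1, 4; Σd² = 34
ρ = 1 − 6Σd² / [n(n²−1)] = 1 − 6×34 / (5×24) = 1 − 204/120 ≈ -0.7000

-0.7000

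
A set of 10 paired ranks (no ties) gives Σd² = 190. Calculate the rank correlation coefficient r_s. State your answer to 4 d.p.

-0.1515

ρ = 1 − 6Σd² / [n(n²−1)] = 1 − 6×190 / (10×99)
  = 1 − 1140/990 = 1 − 1.15152 ≈ -0.1515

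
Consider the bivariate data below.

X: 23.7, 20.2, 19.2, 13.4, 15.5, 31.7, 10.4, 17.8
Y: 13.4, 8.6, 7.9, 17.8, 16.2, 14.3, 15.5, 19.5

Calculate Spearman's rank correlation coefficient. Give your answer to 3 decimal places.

Rank X: 7, 6, 5, 2, 3, 8, 1, 4
Rank Y: 3, 2, 1, 7, 6, 4, 5, 8
d = rank(X) − rank(Y): 4, 4, 4, -5, -3, 4, -4, -4; Σd² = 130
ρ = 1 − 6Σd² / [n(n²−1)] = 1 − 6×130 / (8×63) = 1 − 780/504 ≈ -0.548

-0.548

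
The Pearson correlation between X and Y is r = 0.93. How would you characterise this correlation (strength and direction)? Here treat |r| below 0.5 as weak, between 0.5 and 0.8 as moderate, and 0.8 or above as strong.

strong positive

r = 0.93 > 0 so the relationship is positive.
|r| = 0.93, which falls in the strong range.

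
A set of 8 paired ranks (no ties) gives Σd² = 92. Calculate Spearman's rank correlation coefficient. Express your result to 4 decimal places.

-0.0952

ρ = 1 − 6Σd² / [n(n²−1)] = 1 − 6×92 / (8×63)
  = 1 − 552/504 = 1 − 1.09524 ≈ -0.0952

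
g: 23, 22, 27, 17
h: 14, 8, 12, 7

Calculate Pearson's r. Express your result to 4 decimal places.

n = 4, Σg = 89, Σh = 41, Σg² = 2031, Σh² = 453, Σgh = 941
nΣgh − ΣgΣh = 3764 − 3649 = 115
nΣg² − (Σg)² = 8124 − 7921 = 203; nΣh² − (Σh)² = 1812 − 1681 = 131
r = 115 / √(203 × 131) = 115 / 163.0736 ≈ 0.7052

0.7052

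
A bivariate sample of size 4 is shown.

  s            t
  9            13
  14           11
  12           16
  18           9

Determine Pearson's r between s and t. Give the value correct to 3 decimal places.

-0.717

n = 4, Σs = 53, Σt = 49, Σs² = 745, Σt² = 627, Σst = 625
nΣst − ΣsΣt = 2500 − 2597 = -97
nΣs² − (Σs)² = 2980 − 2809 = 171; nΣt² − (Σt)² = 2508 − 2401 = 107
r = -97 / √(171 × 107) = -97 / 135.2664 ≈ -0.717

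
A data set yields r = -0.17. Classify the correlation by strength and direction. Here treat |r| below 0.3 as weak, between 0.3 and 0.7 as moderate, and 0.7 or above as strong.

weak negative

r = -0.17 < 0 so the relationship is negative.
|r| = 0.17, which falls in the weak range.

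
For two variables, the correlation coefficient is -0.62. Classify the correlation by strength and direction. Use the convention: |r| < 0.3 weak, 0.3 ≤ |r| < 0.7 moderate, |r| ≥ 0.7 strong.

moderate negative

r = -0.62 < 0 so the relationship is negative.
|r| = 0.62, which falls in the moderate range.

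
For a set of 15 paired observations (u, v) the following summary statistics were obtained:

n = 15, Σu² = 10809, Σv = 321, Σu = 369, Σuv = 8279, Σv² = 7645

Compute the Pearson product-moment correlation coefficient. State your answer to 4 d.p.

0.3300

r = (nΣuv − ΣuΣv) / √[(nΣu² − (Σu)²)(nΣv² − (Σv)²)]
Numerator: 15×8279 − 369×321 = 5736
Denominator: √[(162135 − 136161)(114675 − 103041)] = √[25974 × 11634] = 17383.3689
r = 5736 / 17383.3689 ≈ 0.3300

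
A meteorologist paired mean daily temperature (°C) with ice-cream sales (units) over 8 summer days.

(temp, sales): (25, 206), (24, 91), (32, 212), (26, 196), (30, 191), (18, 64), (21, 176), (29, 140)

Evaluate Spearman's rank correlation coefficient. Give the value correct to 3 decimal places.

Rank temp: 4, 3, 8, 5, 7, 1, 2, 6
Rank sales: 7, 2, 8, 6, 5, 1, 4, 3
d = rank(temp) − rank(sales): -3, 1, 0, -1, 2, 0, -2, 3; Σd² = 28
ρ = 1 − 6Σd² / [n(n²−1)] = 1 − 6×28 / (8×63) = 1 − 168/504 ≈ 0.667

0.667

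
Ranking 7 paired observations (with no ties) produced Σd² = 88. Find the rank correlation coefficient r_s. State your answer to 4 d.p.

ρ = 1 − 6Σd² / [n(n²−1)] = 1 − 6×88 / (7×48)
  = 1 − 528/336 = 1 − 1.57143 ≈ -0.5714

-0.5714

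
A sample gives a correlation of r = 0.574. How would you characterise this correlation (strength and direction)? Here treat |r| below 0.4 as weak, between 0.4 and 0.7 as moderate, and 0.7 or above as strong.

r = 0.574 > 0 so the relationship is positive.
|r| = 0.574, which falls in the moderate range.

moderate positive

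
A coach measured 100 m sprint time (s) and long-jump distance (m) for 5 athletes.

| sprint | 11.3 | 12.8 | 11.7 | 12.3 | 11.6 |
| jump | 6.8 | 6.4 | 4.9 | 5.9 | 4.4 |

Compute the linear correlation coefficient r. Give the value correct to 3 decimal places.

0.249

n = 5, Σx = 59.7, Σy = 28.4, Σx² = 714.27, Σy² = 165.38, Σxy = 339.7
nΣxy − ΣxΣy = 1698.5 − 1695.48 = 3.02
nΣx² − (Σx)² = 3571.35 − 3564.09 = 7.26; nΣy² − (Σy)² = 826.9 − 806.56 = 20.34
r = 3.02 / √(7.26 × 20.34) = 3.02 / 12.1519 ≈ 0.249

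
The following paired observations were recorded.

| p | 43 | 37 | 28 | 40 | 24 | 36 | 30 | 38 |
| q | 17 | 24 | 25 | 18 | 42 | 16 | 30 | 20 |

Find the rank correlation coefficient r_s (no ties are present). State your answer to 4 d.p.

Rank p: 8, 5, 2, 7, 1, 4, 3, 6
Rank q: 2, 5, 6, 3, 8, 1, 7, 4
d = rank(p) − rank(q): 6, 0, -4, 4, -7, 3, -4, 2; Σd² = 146
ρ = 1 − 6Σd² / [n(n²−1)] = 1 − 6×146 / (8×63) = 1 − 876/504 ≈ -0.7381

-0.7381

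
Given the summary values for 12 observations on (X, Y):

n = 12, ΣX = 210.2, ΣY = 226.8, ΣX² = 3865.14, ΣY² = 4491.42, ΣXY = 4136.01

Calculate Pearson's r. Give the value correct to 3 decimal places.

r = (nΣXY − ΣXΣY) / √[(nΣX² − (ΣX)²)(nΣY² − (ΣY)²)]
Numerator: 12×4136.01 − 210.2×226.8 = 1958.76
Denominator: √[(46381.68 − 44184.04)(53897.04 − 51438.24)] = √[2197.64 × 2458.8] = 2324.5553
r = 1958.76 / 2324.5553 ≈ 0.843

0.843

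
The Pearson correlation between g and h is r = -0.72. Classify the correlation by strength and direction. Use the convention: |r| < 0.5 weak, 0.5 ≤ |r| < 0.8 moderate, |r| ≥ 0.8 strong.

r = -0.72 < 0 so the relationship is negative.
|r| = 0.72, which falls in the moderate range.

moderate negative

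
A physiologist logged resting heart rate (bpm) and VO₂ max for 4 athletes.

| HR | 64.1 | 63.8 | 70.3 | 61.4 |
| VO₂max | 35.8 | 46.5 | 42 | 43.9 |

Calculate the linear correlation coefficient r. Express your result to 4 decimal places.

-0.1279

n = 4, Σx = 259.6, Σy = 168.2, Σx² = 16891.3, Σy² = 7135.1, Σxy = 10909.54
nΣxy − ΣxΣy = 43638.16 − 43664.72 = -26.56
nΣx² − (Σx)² = 67565.2 − 67392.16 = 173.04; nΣy² − (Σy)² = 28540.4 − 28291.24 = 249.16
r = -26.56 / √(173.04 × 249.16) = -26.56 / 207.6407 ≈ -0.1279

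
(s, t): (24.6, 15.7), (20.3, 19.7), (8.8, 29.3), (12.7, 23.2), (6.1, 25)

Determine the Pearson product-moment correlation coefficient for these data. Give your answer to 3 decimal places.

n = 5, Σs = 72.5, Σt = 112.9, Σs² = 1293.19, Σt² = 2656.31, Σst = 1491.11
nΣst − ΣsΣt = 7455.55 − 8185.25 = -729.7
nΣs² − (Σs)² = 6465.95 − 5256.25 = 1209.7; nΣt² − (Σt)² = 13281.55 − 12746.41 = 535.14
r = -729.7 / √(1209.7 × 535.14) = -729.7 / 804.5861 ≈ -0.907

-0.907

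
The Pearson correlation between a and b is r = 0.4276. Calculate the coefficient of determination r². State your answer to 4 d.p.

r² = (0.4276)² = 0.1828

0.1828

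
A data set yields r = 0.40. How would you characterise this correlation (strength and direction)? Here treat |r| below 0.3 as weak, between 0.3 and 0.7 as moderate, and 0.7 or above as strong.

r = 0.40 > 0 so the relationship is positive.
|r| = 0.40, which falls in the moderate range.

moderate positive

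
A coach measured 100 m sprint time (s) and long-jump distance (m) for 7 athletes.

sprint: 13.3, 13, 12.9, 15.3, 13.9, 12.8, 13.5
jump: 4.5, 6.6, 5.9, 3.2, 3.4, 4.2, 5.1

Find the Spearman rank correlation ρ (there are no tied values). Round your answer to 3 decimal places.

-0.571

Rank sprint: 4, 3, 2, 7, 6, 1, 5
Rank jump: 4, 7, 6, 1, 2, 3, 5
d = rank(sprint) − rank(jump): 0, -4, -4, 6, 4, -2, 0; Σd² = 88
ρ = 1 − 6Σd² / [n(n²−1)] = 1 − 6×88 / (7×48) = 1 − 528/336 ≈ -0.571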